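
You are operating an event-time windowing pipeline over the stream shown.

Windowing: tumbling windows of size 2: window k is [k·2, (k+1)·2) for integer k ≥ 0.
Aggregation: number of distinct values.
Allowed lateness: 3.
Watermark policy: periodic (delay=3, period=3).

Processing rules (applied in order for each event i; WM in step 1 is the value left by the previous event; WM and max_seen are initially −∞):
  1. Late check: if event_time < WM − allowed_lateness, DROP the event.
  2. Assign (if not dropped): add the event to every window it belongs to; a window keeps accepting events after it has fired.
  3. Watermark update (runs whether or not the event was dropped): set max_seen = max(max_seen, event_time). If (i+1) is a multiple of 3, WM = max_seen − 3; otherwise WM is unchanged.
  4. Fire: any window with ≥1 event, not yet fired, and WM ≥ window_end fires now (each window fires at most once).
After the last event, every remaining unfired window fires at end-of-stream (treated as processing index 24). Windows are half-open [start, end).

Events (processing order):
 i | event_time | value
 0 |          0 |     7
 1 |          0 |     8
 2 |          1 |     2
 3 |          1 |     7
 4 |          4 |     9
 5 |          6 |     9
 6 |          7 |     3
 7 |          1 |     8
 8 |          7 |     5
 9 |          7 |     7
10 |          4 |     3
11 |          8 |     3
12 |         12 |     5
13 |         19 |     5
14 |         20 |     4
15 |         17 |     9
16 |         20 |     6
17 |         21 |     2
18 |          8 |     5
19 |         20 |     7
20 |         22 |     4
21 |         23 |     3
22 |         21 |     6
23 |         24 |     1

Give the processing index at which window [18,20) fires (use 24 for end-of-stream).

i=0 t=0 v=7: → [0,2); WM=−∞
i=1 t=0 v=8: → [0,2); WM=−∞
i=2 t=1 v=2: → [0,2); WM=-2
i=3 t=1 v=7: → [0,2); WM=-2
i=4 t=4 v=9: → [4,6); WM=-2
i=5 t=6 v=9: → [6,8); WM=3; [0,2) fires=3
i=6 t=7 v=3: → [6,8); WM=3
i=7 t=1 v=8: → [0,2); WM=3
i=8 t=7 v=5: → [6,8); WM=4
i=9 t=7 v=7: → [6,8); WM=4
i=10 t=4 v=3: → [4,6); WM=4
i=11 t=8 v=3: → [8,10); WM=5
i=12 t=12 v=5: → [12,14); WM=5
i=13 t=19 v=5: → [18,20); WM=5
i=14 t=20 v=4: → [20,22); WM=17; [4,6) fires=2 [6,8) fires=4 [8,10) fires=1 [12,14) fires=1
i=15 t=17 v=9: → [16,18); WM=17
i=16 t=20 v=6: → [20,22); WM=17
i=17 t=21 v=2: → [20,22); WM=18; [16,18) fires=1
i=18 t=8 v=5: DROP (t<18-3); WM=18
i=19 t=20 v=7: → [20,22); WM=18
i=20 t=22 v=4: → [22,24); WM=19
i=21 t=23 v=3: → [22,24); WM=19
i=22 t=21 v=6: → [20,22); WM=19
i=23 t=24 v=1: → [24,26); WM=21; [18,20) fires=1

23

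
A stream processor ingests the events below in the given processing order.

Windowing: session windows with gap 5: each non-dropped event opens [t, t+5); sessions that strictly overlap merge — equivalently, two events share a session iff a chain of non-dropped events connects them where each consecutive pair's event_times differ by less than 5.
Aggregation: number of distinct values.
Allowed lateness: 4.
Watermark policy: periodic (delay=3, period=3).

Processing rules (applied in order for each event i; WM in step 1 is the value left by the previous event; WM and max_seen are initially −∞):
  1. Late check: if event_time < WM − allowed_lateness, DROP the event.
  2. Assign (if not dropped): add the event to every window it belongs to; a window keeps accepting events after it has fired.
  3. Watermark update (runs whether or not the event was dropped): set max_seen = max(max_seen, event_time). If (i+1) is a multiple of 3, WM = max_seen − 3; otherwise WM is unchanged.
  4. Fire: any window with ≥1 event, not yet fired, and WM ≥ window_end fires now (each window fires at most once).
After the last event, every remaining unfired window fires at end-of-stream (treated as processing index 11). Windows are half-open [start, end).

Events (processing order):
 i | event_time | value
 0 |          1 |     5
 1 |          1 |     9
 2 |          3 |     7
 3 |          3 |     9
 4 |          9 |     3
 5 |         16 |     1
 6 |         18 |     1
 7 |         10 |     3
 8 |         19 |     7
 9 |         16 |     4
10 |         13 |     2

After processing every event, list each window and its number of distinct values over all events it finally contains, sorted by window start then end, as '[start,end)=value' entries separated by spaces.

i=0 t=1 v=5: → [1,6); WM=−∞
i=1 t=1 v=9: → [1,6); WM=−∞
i=2 t=3 v=7: → [1,8); WM=0
i=3 t=3 v=9: → [1,8); WM=0
i=4 t=9 v=3: → [9,14); WM=0
i=5 t=16 v=1: → [16,21); WM=13
i=6 t=18 v=1: → [16,23); WM=13
i=7 t=10 v=3: → [9,15); WM=13
i=8 t=19 v=7: → [16,24); WM=16
i=9 t=16 v=4: → [16,24); WM=16
i=10 t=13 v=2: → [9,24); WM=16

[1,8)=3 [9,24)=5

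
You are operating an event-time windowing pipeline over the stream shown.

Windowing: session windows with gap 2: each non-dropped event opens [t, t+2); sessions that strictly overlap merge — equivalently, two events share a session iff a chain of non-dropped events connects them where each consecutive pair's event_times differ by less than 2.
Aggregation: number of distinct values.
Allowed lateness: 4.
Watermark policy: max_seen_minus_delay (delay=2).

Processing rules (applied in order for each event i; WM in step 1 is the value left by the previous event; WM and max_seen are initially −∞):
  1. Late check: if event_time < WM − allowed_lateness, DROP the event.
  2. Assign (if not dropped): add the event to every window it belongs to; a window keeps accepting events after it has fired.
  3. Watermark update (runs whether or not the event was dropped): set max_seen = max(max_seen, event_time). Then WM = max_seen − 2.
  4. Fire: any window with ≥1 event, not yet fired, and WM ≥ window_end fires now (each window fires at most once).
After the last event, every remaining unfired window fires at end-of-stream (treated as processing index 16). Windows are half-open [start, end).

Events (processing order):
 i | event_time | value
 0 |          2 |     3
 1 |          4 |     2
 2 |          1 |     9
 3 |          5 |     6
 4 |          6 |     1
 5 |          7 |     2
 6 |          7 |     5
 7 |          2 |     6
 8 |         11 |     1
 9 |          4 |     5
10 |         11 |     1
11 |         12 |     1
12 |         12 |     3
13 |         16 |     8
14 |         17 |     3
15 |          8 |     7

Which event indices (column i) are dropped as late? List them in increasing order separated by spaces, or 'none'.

i=0 t=2 v=3: → [2,4); WM=0
i=1 t=4 v=2: → [4,6); WM=2
i=2 t=1 v=9: → [1,4); WM=2
i=3 t=5 v=6: → [4,7); WM=3
i=4 t=6 v=1: → [4,8); WM=4
i=5 t=7 v=2: → [4,9); WM=5
i=6 t=7 v=5: → [4,9); WM=5
i=7 t=2 v=6: → [1,4); WM=5
i=8 t=11 v=1: → [11,13); WM=9
i=9 t=4 v=5: DROP (t<9-4); WM=9
i=10 t=11 v=1: → [11,13); WM=9
i=11 t=12 v=1: → [11,14); WM=10
i=12 t=12 v=3: → [11,14); WM=10
i=13 t=16 v=8: → [16,18); WM=14
i=14 t=17 v=3: → [16,19); WM=15
i=15 t=8 v=7: DROP (t<15-4); WM=15

9 15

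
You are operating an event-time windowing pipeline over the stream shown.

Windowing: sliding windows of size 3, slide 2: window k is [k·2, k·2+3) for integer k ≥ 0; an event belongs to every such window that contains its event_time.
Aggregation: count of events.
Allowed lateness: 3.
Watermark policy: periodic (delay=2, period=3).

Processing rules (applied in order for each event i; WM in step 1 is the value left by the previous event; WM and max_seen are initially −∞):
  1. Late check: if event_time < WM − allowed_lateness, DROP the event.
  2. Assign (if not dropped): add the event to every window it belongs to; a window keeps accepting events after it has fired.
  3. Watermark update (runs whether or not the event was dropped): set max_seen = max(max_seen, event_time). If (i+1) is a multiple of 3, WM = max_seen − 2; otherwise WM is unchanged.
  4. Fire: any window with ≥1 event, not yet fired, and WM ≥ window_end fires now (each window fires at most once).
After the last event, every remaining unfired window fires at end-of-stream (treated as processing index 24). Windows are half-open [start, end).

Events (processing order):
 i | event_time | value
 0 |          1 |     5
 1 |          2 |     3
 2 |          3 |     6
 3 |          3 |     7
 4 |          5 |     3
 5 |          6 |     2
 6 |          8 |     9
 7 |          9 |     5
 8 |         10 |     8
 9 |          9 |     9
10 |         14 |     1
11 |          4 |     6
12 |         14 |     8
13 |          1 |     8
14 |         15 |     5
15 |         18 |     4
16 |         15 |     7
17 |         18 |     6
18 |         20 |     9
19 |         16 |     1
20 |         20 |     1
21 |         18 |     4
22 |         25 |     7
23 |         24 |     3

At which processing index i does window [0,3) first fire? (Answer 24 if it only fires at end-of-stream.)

i=0 t=1 v=5: → [0,3); WM=−∞
i=1 t=2 v=3: → [2,5),[0,3); WM=−∞
i=2 t=3 v=6: → [2,5); WM=1
i=3 t=3 v=7: → [2,5); WM=1
i=4 t=5 v=3: → [4,7); WM=1
i=5 t=6 v=2: → [6,9),[4,7); WM=4; [0,3) fires=2
i=6 t=8 v=9: → [8,11),[6,9); WM=4
i=7 t=9 v=5: → [8,11); WM=4
i=8 t=10 v=8: → [10,13),[8,11); WM=8; [2,5) fires=3 [4,7) fires=2
i=9 t=9 v=9: → [8,11); WM=8
i=10 t=14 v=1: → [14,17),[12,15); WM=8
i=11 t=4 v=6: DROP (t<8-3); WM=12; [6,9) fires=2 [8,11) fires=4
i=12 t=14 v=8: → [14,17),[12,15); WM=12
i=13 t=1 v=8: DROP (t<12-3); WM=12
i=14 t=15 v=5: → [14,17); WM=13; [10,13) fires=1
i=15 t=18 v=4: → [18,21),[16,19); WM=13
i=16 t=15 v=7: → [14,17); WM=13
i=17 t=18 v=6: → [18,21),[16,19); WM=16; [12,15) fires=2
i=18 t=20 v=9: → [20,23),[18,21); WM=16
i=19 t=16 v=1: → [16,19),[14,17); WM=16
i=20 t=20 v=1: → [20,23),[18,21); WM=18; [14,17) fires=5
i=21 t=18 v=4: → [18,21),[16,19); WM=18
i=22 t=25 v=7: → [24,27); WM=18
i=23 t=24 v=3: → [24,27),[22,25); WM=23; [16,19) fires=4 [18,21) fires=5 [20,23) fires=2

5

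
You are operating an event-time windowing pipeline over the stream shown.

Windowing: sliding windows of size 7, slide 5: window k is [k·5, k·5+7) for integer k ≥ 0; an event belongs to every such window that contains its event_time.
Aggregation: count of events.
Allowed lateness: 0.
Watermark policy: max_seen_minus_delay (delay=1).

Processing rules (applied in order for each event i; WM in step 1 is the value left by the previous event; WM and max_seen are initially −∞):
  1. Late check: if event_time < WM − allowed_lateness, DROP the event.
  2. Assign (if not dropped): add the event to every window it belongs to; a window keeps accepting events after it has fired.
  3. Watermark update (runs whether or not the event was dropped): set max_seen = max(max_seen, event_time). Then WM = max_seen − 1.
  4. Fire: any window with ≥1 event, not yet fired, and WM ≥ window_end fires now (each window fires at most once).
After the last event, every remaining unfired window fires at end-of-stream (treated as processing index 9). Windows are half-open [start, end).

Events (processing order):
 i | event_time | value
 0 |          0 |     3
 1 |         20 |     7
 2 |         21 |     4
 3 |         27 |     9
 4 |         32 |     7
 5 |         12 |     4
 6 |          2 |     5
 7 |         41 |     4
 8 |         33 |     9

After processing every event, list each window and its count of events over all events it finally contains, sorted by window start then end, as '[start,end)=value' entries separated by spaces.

i=0 t=0 v=3: → [0,7); WM=-1
i=1 t=20 v=7: → [20,27),[15,22); WM=19; [0,7) fires=1
i=2 t=21 v=4: → [20,27),[15,22); WM=20
i=3 t=27 v=9: → [25,32); WM=26; [15,22) fires=2
i=4 t=32 v=7: → [30,37); WM=31; [20,27) fires=2
i=5 t=12 v=4: DROP (t<31-0); WM=31
i=6 t=2 v=5: DROP (t<31-0); WM=31
i=7 t=41 v=4: → [40,47),[35,42); WM=40; [25,32) fires=1 [30,37) fires=1
i=8 t=33 v=9: DROP (t<40-0); WM=40

[0,7)=1 [15,22)=2 [20,27)=2 [25,32)=1 [30,37)=1 [35,42)=1 [40,47)=1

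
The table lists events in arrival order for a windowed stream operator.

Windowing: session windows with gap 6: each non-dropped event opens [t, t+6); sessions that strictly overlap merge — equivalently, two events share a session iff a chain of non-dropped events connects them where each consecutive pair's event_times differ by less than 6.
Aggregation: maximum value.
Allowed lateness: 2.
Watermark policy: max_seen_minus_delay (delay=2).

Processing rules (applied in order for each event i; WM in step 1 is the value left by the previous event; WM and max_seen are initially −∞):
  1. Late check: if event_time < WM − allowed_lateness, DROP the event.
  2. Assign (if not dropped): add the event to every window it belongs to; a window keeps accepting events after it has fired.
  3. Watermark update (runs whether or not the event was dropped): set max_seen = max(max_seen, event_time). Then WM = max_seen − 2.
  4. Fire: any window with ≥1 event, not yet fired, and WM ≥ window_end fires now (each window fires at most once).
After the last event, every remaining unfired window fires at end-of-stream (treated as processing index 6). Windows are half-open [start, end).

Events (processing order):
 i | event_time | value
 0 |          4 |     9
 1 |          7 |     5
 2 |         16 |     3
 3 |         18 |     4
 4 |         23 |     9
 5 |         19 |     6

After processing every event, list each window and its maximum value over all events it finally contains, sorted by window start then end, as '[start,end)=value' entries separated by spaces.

[4,13)=9 [16,29)=9

i=0 t=4 v=9: → [4,10); WM=2
i=1 t=7 v=5: → [4,13); WM=5
i=2 t=16 v=3: → [16,22); WM=14
i=3 t=18 v=4: → [16,24); WM=16
i=4 t=23 v=9: → [16,29); WM=21
i=5 t=19 v=6: → [16,29); WM=21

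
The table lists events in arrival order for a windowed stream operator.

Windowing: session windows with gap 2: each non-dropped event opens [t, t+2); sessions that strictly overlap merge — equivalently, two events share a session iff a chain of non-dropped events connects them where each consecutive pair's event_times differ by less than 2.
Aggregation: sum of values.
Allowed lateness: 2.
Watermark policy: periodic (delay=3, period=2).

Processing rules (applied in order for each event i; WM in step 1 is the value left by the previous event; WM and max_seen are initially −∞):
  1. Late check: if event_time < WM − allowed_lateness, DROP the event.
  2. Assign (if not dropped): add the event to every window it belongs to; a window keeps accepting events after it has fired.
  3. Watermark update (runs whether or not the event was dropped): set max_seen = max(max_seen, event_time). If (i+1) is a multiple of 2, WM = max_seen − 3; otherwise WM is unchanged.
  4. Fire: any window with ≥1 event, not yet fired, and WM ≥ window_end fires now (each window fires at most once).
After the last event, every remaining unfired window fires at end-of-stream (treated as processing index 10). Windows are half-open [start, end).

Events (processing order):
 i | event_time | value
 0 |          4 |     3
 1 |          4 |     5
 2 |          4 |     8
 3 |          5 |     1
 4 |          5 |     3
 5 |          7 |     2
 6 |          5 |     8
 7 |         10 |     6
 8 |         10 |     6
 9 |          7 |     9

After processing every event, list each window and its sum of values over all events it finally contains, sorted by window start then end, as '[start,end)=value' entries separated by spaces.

i=0 t=4 v=3: → [4,6); WM=−∞
i=1 t=4 v=5: → [4,6); WM=1
i=2 t=4 v=8: → [4,6); WM=1
i=3 t=5 v=1: → [4,7); WM=2
i=4 t=5 v=3: → [4,7); WM=2
i=5 t=7 v=2: → [7,9); WM=4
i=6 t=5 v=8: → [4,7); WM=4
i=7 t=10 v=6: → [10,12); WM=7
i=8 t=10 v=6: → [10,12); WM=7
i=9 t=7 v=9: → [7,9); WM=7

[4,7)=28 [7,9)=11 [10,12)=12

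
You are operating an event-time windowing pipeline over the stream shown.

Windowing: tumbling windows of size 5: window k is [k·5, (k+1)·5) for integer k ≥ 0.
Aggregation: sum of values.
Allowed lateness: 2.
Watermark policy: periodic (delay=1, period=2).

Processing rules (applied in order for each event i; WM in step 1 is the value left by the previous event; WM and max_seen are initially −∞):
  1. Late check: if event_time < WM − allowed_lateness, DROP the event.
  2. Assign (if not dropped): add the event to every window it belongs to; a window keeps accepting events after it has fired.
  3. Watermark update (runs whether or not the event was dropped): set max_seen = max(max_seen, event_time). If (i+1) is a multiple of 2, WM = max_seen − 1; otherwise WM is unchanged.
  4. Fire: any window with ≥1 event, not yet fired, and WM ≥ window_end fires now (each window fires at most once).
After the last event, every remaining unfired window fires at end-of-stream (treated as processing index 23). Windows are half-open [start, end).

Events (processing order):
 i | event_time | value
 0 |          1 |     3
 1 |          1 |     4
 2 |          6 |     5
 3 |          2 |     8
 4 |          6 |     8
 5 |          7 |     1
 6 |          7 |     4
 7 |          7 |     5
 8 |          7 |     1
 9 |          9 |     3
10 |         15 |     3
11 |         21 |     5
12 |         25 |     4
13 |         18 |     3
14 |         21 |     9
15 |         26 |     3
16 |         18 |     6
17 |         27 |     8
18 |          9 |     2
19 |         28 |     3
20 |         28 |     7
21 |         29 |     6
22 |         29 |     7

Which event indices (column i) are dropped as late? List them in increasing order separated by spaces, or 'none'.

14 16 18

i=0 t=1 v=3: → [0,5); WM=−∞
i=1 t=1 v=4: → [0,5); WM=0
i=2 t=6 v=5: → [5,10); WM=0
i=3 t=2 v=8: → [0,5); WM=5; [0,5) fires=15
i=4 t=6 v=8: → [5,10); WM=5
i=5 t=7 v=1: → [5,10); WM=6
i=6 t=7 v=4: → [5,10); WM=6
i=7 t=7 v=5: → [5,10); WM=6
i=8 t=7 v=1: → [5,10); WM=6
i=9 t=9 v=3: → [5,10); WM=8
i=10 t=15 v=3: → [15,20); WM=8
i=11 t=21 v=5: → [20,25); WM=20; [5,10) fires=27 [15,20) fires=3
i=12 t=25 v=4: → [25,30); WM=20
i=13 t=18 v=3: → [15,20); WM=24
i=14 t=21 v=9: DROP (t<24-2); WM=24
i=15 t=26 v=3: → [25,30); WM=25; [20,25) fires=5
i=16 t=18 v=6: DROP (t<25-2); WM=25
i=17 t=27 v=8: → [25,30); WM=26
i=18 t=9 v=2: DROP (t<26-2); WM=26
i=19 t=28 v=3: → [25,30); WM=27
i=20 t=28 v=7: → [25,30); WM=27
i=21 t=29 v=6: → [25,30); WM=28
i=22 t=29 v=7: → [25,30); WM=28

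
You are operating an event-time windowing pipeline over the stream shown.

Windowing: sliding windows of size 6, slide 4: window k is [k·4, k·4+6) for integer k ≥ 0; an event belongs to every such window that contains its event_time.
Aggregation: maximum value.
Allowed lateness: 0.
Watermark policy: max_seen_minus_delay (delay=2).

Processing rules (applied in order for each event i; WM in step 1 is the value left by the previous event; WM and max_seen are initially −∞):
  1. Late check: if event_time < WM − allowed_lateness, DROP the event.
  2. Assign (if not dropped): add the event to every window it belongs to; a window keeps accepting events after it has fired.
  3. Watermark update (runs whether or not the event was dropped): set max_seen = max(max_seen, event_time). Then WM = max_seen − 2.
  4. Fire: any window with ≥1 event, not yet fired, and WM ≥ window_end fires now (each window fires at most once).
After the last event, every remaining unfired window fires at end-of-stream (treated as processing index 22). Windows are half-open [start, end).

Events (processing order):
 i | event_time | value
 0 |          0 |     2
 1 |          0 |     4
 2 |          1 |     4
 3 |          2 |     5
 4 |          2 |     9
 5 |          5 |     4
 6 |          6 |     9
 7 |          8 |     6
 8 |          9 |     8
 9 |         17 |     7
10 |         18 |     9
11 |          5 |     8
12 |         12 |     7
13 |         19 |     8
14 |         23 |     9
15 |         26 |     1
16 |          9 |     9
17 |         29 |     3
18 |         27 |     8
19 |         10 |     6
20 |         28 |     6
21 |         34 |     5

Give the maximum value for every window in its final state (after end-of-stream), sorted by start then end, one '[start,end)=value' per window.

i=0 t=0 v=2: → [0,6); WM=-2
i=1 t=0 v=4: → [0,6); WM=-2
i=2 t=1 v=4: → [0,6); WM=-1
i=3 t=2 v=5: → [0,6); WM=0
i=4 t=2 v=9: → [0,6); WM=0
i=5 t=5 v=4: → [4,10),[0,6); WM=3
i=6 t=6 v=9: → [4,10); WM=4
i=7 t=8 v=6: → [8,14),[4,10); WM=6; [0,6) fires=9
i=8 t=9 v=8: → [8,14),[4,10); WM=7
i=9 t=17 v=7: → [16,22),[12,18); WM=15; [4,10) fires=9 [8,14) fires=8
i=10 t=18 v=9: → [16,22); WM=16
i=11 t=5 v=8: DROP (t<16-0); WM=16
i=12 t=12 v=7: DROP (t<16-0); WM=16
i=13 t=19 v=8: → [16,22); WM=17
i=14 t=23 v=9: → [20,26); WM=21; [12,18) fires=7
i=15 t=26 v=1: → [24,30); WM=24; [16,22) fires=9
i=16 t=9 v=9: DROP (t<24-0); WM=24
i=17 t=29 v=3: → [28,34),[24,30); WM=27; [20,26) fires=9
i=18 t=27 v=8: → [24,30); WM=27
i=19 t=10 v=6: DROP (t<27-0); WM=27
i=20 t=28 v=6: → [28,34),[24,30); WM=27
i=21 t=34 v=5: → [32,38); WM=32; [24,30) fires=8

[0,6)=9 [4,10)=9 [8,14)=8 [12,18)=7 [16,22)=9 [20,26)=9 [24,30)=8 [28,34)=6 [32,38)=5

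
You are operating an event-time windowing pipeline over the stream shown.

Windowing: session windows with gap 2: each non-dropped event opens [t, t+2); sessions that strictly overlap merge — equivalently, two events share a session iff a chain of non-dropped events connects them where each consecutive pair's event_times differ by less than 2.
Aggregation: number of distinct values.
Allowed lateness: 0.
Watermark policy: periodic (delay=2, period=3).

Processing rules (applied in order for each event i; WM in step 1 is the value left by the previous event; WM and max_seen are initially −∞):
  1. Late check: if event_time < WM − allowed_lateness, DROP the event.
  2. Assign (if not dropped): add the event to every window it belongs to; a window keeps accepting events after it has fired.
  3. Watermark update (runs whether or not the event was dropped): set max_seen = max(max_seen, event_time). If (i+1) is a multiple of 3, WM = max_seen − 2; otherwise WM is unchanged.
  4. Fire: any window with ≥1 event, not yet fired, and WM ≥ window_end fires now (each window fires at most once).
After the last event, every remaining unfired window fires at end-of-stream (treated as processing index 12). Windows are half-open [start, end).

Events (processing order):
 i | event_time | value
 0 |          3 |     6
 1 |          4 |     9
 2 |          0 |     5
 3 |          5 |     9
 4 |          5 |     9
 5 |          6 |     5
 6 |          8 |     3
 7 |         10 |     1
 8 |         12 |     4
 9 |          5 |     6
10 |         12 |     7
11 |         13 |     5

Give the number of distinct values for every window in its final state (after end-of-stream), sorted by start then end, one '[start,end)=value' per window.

[0,2)=1 [3,8)=3 [8,10)=1 [10,12)=1 [12,15)=3

i=0 t=3 v=6: → [3,5); WM=−∞
i=1 t=4 v=9: → [3,6); WM=−∞
i=2 t=0 v=5: → [0,2); WM=2
i=3 t=5 v=9: → [3,7); WM=2
i=4 t=5 v=9: → [3,7); WM=2
i=5 t=6 v=5: → [3,8); WM=4
i=6 t=8 v=3: → [8,10); WM=4
i=7 t=10 v=1: → [10,12); WM=4
i=8 t=12 v=4: → [12,14); WM=10
i=9 t=5 v=6: DROP (t<10-0); WM=10
i=10 t=12 v=7: → [12,14); WM=10
i=11 t=13 v=5: → [12,15); WM=11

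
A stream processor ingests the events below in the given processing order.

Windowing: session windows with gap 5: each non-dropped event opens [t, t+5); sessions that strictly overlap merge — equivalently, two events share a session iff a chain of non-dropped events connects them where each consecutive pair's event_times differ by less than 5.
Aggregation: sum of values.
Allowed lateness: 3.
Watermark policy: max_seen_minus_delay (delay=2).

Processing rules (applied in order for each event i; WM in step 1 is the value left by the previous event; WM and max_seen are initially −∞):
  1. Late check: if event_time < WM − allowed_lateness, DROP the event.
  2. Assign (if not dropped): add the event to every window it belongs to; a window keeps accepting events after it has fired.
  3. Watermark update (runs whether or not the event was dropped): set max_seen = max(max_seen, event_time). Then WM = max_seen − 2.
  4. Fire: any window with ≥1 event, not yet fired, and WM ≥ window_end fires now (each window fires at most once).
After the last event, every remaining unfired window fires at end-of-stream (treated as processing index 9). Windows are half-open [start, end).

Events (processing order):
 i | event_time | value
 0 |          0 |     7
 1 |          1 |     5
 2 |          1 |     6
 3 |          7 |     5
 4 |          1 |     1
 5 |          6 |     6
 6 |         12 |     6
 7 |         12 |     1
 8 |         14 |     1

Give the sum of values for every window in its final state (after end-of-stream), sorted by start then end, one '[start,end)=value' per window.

[0,6)=18 [6,12)=11 [12,19)=8

i=0 t=0 v=7: → [0,5); WM=-2
i=1 t=1 v=5: → [0,6); WM=-1
i=2 t=1 v=6: → [0,6); WM=-1
i=3 t=7 v=5: → [7,12); WM=5
i=4 t=1 v=1: DROP (t<5-3); WM=5
i=5 t=6 v=6: → [6,12); WM=5
i=6 t=12 v=6: → [12,17); WM=10
i=7 t=12 v=1: → [12,17); WM=10
i=8 t=14 v=1: → [12,19); WM=12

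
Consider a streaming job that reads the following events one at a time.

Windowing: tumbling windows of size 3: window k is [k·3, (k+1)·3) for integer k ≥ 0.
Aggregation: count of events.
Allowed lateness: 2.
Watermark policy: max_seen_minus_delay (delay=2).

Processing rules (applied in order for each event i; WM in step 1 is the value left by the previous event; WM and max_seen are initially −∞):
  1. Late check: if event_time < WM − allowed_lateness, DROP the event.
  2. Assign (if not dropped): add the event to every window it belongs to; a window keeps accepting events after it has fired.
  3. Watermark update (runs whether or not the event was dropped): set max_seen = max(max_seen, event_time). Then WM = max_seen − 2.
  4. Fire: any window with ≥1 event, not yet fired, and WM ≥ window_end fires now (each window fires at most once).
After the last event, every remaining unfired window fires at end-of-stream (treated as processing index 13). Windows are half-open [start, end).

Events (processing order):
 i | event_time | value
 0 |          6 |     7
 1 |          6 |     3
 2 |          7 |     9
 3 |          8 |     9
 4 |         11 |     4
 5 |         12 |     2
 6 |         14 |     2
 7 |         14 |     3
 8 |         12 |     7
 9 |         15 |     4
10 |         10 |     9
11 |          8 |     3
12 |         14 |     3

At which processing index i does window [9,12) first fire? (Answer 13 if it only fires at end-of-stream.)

6

i=0 t=6 v=7: → [6,9); WM=4
i=1 t=6 v=3: → [6,9); WM=4
i=2 t=7 v=9: → [6,9); WM=5
i=3 t=8 v=9: → [6,9); WM=6
i=4 t=11 v=4: → [9,12); WM=9; [6,9) fires=4
i=5 t=12 v=2: → [12,15); WM=10
i=6 t=14 v=2: → [12,15); WM=12; [9,12) fires=1
i=7 t=14 v=3: → [12,15); WM=12
i=8 t=12 v=7: → [12,15); WM=12
i=9 t=15 v=4: → [15,18); WM=13
i=10 t=10 v=9: DROP (t<13-2); WM=13
i=11 t=8 v=3: DROP (t<13-2); WM=13
i=12 t=14 v=3: → [12,15); WM=13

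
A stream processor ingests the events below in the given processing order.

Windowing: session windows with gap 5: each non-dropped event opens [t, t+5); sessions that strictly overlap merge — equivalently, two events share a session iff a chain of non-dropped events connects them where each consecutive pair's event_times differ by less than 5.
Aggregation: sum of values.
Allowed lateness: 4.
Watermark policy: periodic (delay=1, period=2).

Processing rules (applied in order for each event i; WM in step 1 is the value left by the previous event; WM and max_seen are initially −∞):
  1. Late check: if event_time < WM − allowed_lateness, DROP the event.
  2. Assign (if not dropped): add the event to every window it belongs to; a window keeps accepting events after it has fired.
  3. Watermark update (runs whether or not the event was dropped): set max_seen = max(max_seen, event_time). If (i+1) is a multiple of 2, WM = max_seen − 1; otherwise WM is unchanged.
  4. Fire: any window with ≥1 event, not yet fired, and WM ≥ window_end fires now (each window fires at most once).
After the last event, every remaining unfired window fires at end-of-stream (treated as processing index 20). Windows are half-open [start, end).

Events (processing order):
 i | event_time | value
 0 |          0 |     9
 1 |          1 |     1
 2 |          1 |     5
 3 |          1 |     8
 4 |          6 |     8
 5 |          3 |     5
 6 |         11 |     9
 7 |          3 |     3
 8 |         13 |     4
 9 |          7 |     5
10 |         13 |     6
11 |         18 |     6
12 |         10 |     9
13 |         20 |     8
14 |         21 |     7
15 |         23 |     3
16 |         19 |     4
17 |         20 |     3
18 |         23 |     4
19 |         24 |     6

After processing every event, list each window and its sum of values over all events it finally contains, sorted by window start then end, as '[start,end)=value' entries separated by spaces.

i=0 t=0 v=9: → [0,5); WM=−∞
i=1 t=1 v=1: → [0,6); WM=0
i=2 t=1 v=5: → [0,6); WM=0
i=3 t=1 v=8: → [0,6); WM=0
i=4 t=6 v=8: → [6,11); WM=0
i=5 t=3 v=5: → [0,11); WM=5
i=6 t=11 v=9: → [11,16); WM=5
i=7 t=3 v=3: → [0,11); WM=10
i=8 t=13 v=4: → [11,18); WM=10
i=9 t=7 v=5: → [0,18); WM=12
i=10 t=13 v=6: → [0,18); WM=12
i=11 t=18 v=6: → [18,23); WM=17
i=12 t=10 v=9: DROP (t<17-4); WM=17
i=13 t=20 v=8: → [18,25); WM=19
i=14 t=21 v=7: → [18,26); WM=19
i=15 t=23 v=3: → [18,28); WM=22
i=16 t=19 v=4: → [18,28); WM=22
i=17 t=20 v=3: → [18,28); WM=22
i=18 t=23 v=4: → [18,28); WM=22
i=19 t=24 v=6: → [18,29); WM=23

[0,18)=63 [18,29)=41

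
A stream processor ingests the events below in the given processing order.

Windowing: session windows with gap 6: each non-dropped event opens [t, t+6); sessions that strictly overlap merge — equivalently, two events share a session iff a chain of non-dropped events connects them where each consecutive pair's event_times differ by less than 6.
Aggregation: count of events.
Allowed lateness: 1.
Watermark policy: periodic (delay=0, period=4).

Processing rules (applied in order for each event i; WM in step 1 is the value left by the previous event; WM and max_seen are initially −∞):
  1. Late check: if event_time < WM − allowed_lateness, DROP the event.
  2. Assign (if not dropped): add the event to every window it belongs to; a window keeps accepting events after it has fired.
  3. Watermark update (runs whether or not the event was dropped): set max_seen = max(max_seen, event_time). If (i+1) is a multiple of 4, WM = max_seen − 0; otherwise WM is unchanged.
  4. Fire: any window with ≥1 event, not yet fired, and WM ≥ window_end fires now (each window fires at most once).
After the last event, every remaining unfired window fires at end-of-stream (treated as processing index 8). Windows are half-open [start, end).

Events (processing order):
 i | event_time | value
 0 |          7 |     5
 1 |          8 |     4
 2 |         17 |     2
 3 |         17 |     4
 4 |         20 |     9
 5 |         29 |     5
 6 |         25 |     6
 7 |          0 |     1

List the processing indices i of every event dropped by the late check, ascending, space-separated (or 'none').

i=0 t=7 v=5: → [7,13); WM=−∞
i=1 t=8 v=4: → [7,14); WM=−∞
i=2 t=17 v=2: → [17,23); WM=−∞
i=3 t=17 v=4: → [17,23); WM=17
i=4 t=20 v=9: → [17,26); WM=17
i=5 t=29 v=5: → [29,35); WM=17
i=6 t=25 v=6: → [17,35); WM=17
i=7 t=0 v=1: DROP (t<17-1); WM=29

7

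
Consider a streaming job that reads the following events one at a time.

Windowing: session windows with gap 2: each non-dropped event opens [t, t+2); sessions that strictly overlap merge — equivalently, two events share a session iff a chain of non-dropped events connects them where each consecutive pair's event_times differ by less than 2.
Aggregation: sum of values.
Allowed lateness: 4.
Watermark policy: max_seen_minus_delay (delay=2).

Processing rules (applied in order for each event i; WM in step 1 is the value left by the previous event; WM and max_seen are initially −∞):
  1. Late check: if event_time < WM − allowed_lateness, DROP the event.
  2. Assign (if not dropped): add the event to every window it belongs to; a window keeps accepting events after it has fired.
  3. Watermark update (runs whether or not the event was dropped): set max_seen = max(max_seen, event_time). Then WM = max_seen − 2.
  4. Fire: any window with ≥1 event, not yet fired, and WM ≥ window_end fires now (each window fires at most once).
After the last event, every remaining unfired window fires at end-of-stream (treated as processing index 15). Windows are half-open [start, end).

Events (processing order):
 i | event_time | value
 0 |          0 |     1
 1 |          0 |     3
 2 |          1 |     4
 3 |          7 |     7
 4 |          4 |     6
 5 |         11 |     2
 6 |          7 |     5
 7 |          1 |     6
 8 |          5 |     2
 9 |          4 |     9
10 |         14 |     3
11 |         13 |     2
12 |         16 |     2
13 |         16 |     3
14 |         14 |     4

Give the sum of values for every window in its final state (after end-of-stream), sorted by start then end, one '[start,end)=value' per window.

i=0 t=0 v=1: → [0,2); WM=-2
i=1 t=0 v=3: → [0,2); WM=-2
i=2 t=1 v=4: → [0,3); WM=-1
i=3 t=7 v=7: → [7,9); WM=5
i=4 t=4 v=6: → [4,6); WM=5
i=5 t=11 v=2: → [11,13); WM=9
i=6 t=7 v=5: → [7,9); WM=9
i=7 t=1 v=6: DROP (t<9-4); WM=9
i=8 t=5 v=2: → [4,7); WM=9
i=9 t=4 v=9: DROP (t<9-4); WM=9
i=10 t=14 v=3: → [14,16); WM=12
i=11 t=13 v=2: → [13,16); WM=12
i=12 t=16 v=2: → [16,18); WM=14
i=13 t=16 v=3: → [16,18); WM=14
i=14 t=14 v=4: → [13,16); WM=14

[0,3)=8 [4,7)=8 [7,9)=12 [11,13)=2 [13,16)=9 [16,18)=5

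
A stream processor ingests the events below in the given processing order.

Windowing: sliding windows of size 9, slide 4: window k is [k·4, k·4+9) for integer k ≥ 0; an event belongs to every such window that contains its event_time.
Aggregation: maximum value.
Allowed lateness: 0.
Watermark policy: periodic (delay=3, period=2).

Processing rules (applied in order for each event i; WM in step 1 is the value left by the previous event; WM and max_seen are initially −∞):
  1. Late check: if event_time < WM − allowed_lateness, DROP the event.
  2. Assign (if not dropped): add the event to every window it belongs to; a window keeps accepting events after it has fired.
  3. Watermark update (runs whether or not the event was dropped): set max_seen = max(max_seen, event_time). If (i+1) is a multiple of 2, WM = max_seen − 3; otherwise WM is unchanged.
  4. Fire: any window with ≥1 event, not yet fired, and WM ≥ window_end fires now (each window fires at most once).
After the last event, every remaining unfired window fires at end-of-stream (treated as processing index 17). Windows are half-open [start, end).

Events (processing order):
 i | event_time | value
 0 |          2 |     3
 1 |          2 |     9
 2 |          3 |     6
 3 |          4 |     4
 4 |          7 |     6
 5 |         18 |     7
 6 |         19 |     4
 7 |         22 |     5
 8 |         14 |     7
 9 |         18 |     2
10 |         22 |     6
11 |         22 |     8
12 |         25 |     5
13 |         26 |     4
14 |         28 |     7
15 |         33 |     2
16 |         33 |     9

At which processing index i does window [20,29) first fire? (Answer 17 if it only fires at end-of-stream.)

15

i=0 t=2 v=3: → [0,9); WM=−∞
i=1 t=2 v=9: → [0,9); WM=-1
i=2 t=3 v=6: → [0,9); WM=-1
i=3 t=4 v=4: → [4,13),[0,9); WM=1
i=4 t=7 v=6: → [4,13),[0,9); WM=1
i=5 t=18 v=7: → [16,25),[12,21); WM=15; [0,9) fires=9 [4,13) fires=6
i=6 t=19 v=4: → [16,25),[12,21); WM=15
i=7 t=22 v=5: → [20,29),[16,25); WM=19
i=8 t=14 v=7: DROP (t<19-0); WM=19
i=9 t=18 v=2: DROP (t<19-0); WM=19
i=10 t=22 v=6: → [20,29),[16,25); WM=19
i=11 t=22 v=8: → [20,29),[16,25); WM=19
i=12 t=25 v=5: → [24,33),[20,29); WM=19
i=13 t=26 v=4: → [24,33),[20,29); WM=23; [12,21) fires=7
i=14 t=28 v=7: → [28,37),[24,33),[20,29); WM=23
i=15 t=33 v=2: → [32,41),[28,37); WM=30; [16,25) fires=8 [20,29) fires=8
i=16 t=33 v=9: → [32,41),[28,37); WM=30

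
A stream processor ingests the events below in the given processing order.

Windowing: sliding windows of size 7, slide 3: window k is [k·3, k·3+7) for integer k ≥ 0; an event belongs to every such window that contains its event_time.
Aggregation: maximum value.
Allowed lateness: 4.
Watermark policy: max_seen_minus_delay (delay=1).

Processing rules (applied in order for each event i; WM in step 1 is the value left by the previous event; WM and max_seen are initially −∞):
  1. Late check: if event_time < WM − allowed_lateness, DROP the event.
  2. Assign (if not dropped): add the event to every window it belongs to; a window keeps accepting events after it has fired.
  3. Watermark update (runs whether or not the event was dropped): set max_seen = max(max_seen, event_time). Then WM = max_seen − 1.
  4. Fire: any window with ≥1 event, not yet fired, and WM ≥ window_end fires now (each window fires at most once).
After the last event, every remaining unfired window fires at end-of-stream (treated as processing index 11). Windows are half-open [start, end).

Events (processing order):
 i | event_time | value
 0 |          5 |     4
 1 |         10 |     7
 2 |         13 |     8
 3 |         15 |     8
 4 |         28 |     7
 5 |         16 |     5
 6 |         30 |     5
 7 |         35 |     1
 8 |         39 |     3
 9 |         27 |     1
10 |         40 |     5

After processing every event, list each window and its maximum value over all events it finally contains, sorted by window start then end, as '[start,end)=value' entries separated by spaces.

[0,7)=4 [3,10)=4 [6,13)=7 [9,16)=8 [12,19)=8 [15,22)=8 [24,31)=7 [27,34)=7 [30,37)=5 [33,40)=3 [36,43)=5 [39,46)=5

i=0 t=5 v=4: → [3,10),[0,7); WM=4
i=1 t=10 v=7: → [9,16),[6,13); WM=9; [0,7) fires=4
i=2 t=13 v=8: → [12,19),[9,16); WM=12; [3,10) fires=4
i=3 t=15 v=8: → [15,22),[12,19),[9,16); WM=14; [6,13) fires=7
i=4 t=28 v=7: → [27,34),[24,31); WM=27; [9,16) fires=8 [12,19) fires=8 [15,22) fires=8
i=5 t=16 v=5: DROP (t<27-4); WM=27
i=6 t=30 v=5: → [30,37),[27,34),[24,31); WM=29
i=7 t=35 v=1: → [33,40),[30,37); WM=34; [24,31) fires=7 [27,34) fires=7
i=8 t=39 v=3: → [39,46),[36,43),[33,40); WM=38; [30,37) fires=5
i=9 t=27 v=1: DROP (t<38-4); WM=38
i=10 t=40 v=5: → [39,46),[36,43); WM=39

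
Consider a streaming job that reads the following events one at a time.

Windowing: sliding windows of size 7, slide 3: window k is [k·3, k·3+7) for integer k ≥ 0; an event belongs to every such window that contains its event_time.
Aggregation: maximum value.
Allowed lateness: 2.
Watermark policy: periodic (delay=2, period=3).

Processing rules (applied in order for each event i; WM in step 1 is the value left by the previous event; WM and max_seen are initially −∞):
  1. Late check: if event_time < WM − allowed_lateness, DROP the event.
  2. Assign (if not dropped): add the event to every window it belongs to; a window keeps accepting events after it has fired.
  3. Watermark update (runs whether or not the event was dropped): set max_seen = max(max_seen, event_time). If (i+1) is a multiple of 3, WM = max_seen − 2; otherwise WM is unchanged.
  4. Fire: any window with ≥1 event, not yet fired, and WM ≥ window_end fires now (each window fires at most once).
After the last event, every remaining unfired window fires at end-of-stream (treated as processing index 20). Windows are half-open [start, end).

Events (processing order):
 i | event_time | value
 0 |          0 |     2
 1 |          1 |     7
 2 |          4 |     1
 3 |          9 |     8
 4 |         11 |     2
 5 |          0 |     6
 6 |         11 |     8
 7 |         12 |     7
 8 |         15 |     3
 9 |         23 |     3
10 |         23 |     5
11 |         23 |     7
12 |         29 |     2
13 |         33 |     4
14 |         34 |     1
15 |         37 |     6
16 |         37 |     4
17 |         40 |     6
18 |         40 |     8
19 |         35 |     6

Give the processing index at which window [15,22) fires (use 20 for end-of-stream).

14

i=0 t=0 v=2: → [0,7); WM=−∞
i=1 t=1 v=7: → [0,7); WM=−∞
i=2 t=4 v=1: → [3,10),[0,7); WM=2
i=3 t=9 v=8: → [9,16),[6,13),[3,10); WM=2
i=4 t=11 v=2: → [9,16),[6,13); WM=2
i=5 t=0 v=6: → [0,7); WM=9; [0,7) fires=7
i=6 t=11 v=8: → [9,16),[6,13); WM=9
i=7 t=12 v=7: → [12,19),[9,16),[6,13); WM=9
i=8 t=15 v=3: → [15,22),[12,19),[9,16); WM=13; [3,10) fires=8 [6,13) fires=8
i=9 t=23 v=3: → [21,28),[18,25); WM=13
i=10 t=23 v=5: → [21,28),[18,25); WM=13
i=11 t=23 v=7: → [21,28),[18,25); WM=21; [9,16) fires=8 [12,19) fires=7
i=12 t=29 v=2: → [27,34),[24,31); WM=21
i=13 t=33 v=4: → [33,40),[30,37),[27,34); WM=21
i=14 t=34 v=1: → [33,40),[30,37); WM=32; [15,22) fires=3 [18,25) fires=7 [21,28) fires=7 [24,31) fires=2
i=15 t=37 v=6: → [36,43),[33,40); WM=32
i=16 t=37 v=4: → [36,43),[33,40); WM=32
i=17 t=40 v=6: → [39,46),[36,43); WM=38; [27,34) fires=4 [30,37) fires=4
i=18 t=40 v=8: → [39,46),[36,43); WM=38
i=19 t=35 v=6: DROP (t<38-2); WM=38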